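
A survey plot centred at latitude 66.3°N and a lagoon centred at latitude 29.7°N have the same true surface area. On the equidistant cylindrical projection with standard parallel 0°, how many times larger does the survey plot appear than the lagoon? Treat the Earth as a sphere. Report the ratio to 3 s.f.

In the plate carrée (x = Rλ, y = Rφ), meridians are true-scale (h = 1) and parallels are stretched by k = sec φ.
Areal scale at 66.3°: h·k = 1.000 × 2.488 = 2.488.
Areal scale at 29.7°: h·k = 1.000 × 1.151 = 1.151.
Ratio = 2.488/1.151 ≈ 2.16.

2.16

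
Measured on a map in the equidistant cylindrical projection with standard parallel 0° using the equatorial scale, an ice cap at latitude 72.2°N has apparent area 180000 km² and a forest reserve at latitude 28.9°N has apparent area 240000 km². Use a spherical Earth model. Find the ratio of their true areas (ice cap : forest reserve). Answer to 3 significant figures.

0.262

Plate carrée has h = 1 and k = sec φ, giving areal scale sec φ; true area = (apparent area) · cos φ.
True area of ice cap: 180000 × cos(72.2°) = 180000 × 0.3057 = 55030 km².
True area of forest reserve: 240000 × cos(28.9°) = 240000 × 0.8755 = 210100 km².
Ratio = 55030 / 210100 ≈ 0.262.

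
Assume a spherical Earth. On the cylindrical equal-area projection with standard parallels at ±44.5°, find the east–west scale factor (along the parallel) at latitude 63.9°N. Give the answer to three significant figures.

Cylindrical equal-area (φ₀ = 44.5°): h = cos φ / cos 44.5° along meridians, k = cos 44.5° / cos φ along parallels; h·k = 1.
k = cos 44.5° / cos 63.9° = 0.7133/0.4399 = 1.621.

1.62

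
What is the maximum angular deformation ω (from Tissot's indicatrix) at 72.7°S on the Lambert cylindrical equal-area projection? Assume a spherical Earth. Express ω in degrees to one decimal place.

113.8°

The Lambert cylindrical equal-area projection is the cylindrical equal-area projection with its standard parallel at the equator (φ₀ = 0). Cylindrical equal-area (φ₀ = 0°): h = cos φ / cos 0° along meridians, k = cos 0° / cos φ along parallels; h·k = 1.
At 72.7°: h = 0.2974, k = 3.363; principal scales a = 3.363, b = 0.2974.
sin(ω/2) = (a − b)/(a + b) = 3.065/3.660 = 0.8375, so ω = 2 arcsin(0.8375) ≈ 113.8°.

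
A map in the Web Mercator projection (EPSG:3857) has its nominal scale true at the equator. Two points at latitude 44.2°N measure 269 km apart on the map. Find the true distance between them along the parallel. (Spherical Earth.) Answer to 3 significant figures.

The Mercator projection is conformal; its linear scale factor is the same in every direction and equals sec φ = 1/cos φ.
Along the parallel at 44.2°, map distances are exaggerated by k = sec 44.2° = 1.395.
True distance = 269 / 1.395 = 269 × cos 44.2° ≈ 193 km.

193 km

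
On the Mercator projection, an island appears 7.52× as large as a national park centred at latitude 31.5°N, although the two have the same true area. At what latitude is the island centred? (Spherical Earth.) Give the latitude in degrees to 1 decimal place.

On Mercator, (apparent₁)/(apparent₂) = sec²φ₁ / sec²φ₂ when true areas are equal.
cos²φ₂ / cos²φ₁ = 7.52  ⇒  cos φ₁ = cos 31.5° / √7.52 = 0.8526/2.742 = 0.3109.
φ₁ = arccos(0.3109) ≈ 71.9°.

71.9°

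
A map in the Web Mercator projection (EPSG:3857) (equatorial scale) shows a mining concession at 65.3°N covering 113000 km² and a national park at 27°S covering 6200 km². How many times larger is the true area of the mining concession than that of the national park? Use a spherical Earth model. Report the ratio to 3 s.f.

4.01

Mercator's areal exaggeration is sec²φ; hence true area = (apparent area) · cos²φ.
True area of mining concession: 113000 × cos²(65.3°) = 113000 × 0.1746 = 19730 km².
True area of national park: 6200 × cos²(27°) = 6200 × 0.7939 = 4922 km².
Ratio = 19730 / 4922 ≈ 4.01.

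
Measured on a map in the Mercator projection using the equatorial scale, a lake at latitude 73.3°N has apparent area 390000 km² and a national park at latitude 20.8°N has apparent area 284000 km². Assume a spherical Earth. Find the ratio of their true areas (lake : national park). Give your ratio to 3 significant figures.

0.130

Since Mercator area scale is 1/cos²φ, the true area equals the apparent area multiplied by cos²φ.
True area of lake: 390000 × cos²(73.3°) = 390000 × 0.08258 = 32200 km².
True area of national park: 284000 × cos²(20.8°) = 284000 × 0.8739 = 248200 km².
Ratio = 32200 / 248200 ≈ 0.130.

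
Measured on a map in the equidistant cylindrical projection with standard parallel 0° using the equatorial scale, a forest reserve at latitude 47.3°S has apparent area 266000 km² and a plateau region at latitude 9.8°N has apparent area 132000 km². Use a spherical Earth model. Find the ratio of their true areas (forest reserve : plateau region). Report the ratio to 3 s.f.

1.39

Plate carrée has h = 1 and k = sec φ, giving areal scale sec φ; true area = (apparent area) · cos φ.
True area of forest reserve: 266000 × cos(47.3°) = 266000 × 0.6782 = 180400 km².
True area of plateau region: 132000 × cos(9.8°) = 132000 × 0.9854 = 130100 km².
Ratio = 180400 / 130100 ≈ 1.39.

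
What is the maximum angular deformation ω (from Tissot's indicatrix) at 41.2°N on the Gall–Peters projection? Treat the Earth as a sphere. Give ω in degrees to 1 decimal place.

The Gall–Peters projection is cylindrical equal-area with φ₀ = 45°. Cylindrical equal-area (φ₀ = 45°): h = cos φ / cos 45° along meridians, k = cos 45° / cos φ along parallels; h·k = 1.
At 41.2°: h = 1.064, k = 0.9398; principal scales a = 1.064, b = 0.9398.
sin(ω/2) = (a − b)/(a + b) = 0.1243/2.004 = 0.06203, so ω = 2 arcsin(0.06203) ≈ 7.1°.

7.1°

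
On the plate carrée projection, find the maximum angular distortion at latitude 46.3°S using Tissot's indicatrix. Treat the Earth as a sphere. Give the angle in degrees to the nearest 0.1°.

Plate carrée maps x = Rλ, y = Rφ. The meridian scale is h = 1 and the parallel scale is k = 1/cos φ = sec φ.
At 46.3°: h = 1.000, k = 1.447; principal scales a = 1.447, b = 1.000.
sin(ω/2) = (a − b)/(a + b) = 0.4474/2.447 = 0.1828, so ω = 2 arcsin(0.1828) ≈ 21.1°.

21.1°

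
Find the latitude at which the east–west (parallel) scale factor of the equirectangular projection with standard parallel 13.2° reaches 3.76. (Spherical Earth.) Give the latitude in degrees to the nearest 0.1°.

75.0°

With standard parallel φ₀ = 13.2°, the equirectangular projection gives x = Rλ cos φ₀, y = Rφ, so h = 1 and k = cos 13.2° / cos φ.
k = cos φ₀ / cos φ = 3.76  ⇒  cos φ = cos 13.2° / 3.76 = 0.2589.
φ = arccos(0.2589) ≈ 75.0°.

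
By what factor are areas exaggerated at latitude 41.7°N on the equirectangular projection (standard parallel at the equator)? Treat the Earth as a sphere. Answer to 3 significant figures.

Plate carrée maps x = Rλ, y = Rφ. The meridian scale is h = 1 and the parallel scale is k = 1/cos φ = sec φ.
Areal scale = h·k = 1 × sec φ; at 41.7°, h = 1.000, k = 1.339, so h·k = 1.339.

1.34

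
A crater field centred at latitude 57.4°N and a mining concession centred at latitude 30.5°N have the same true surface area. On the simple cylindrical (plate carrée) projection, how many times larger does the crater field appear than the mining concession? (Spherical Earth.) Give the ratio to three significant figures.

1.60

Plate carrée maps x = Rλ, y = Rφ. The meridian scale is h = 1 and the parallel scale is k = 1/cos φ = sec φ.
Areal scale at 57.4°: h·k = 1.000 × 1.856 = 1.856.
Areal scale at 30.5°: h·k = 1.000 × 1.161 = 1.161.
Ratio = 1.856/1.161 ≈ 1.60.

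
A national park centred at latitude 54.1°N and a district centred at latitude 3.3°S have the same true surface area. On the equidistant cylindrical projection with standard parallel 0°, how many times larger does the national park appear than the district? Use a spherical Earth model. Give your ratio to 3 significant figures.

1.70

For the equirectangular projection with φ₀ = 0 (plate carrée), h = 1 along meridians and k = sec φ along parallels.
Areal scale at 54.1°: h·k = 1.000 × 1.705 = 1.705.
Areal scale at 3.3°: h·k = 1.000 × 1.002 = 1.002.
Ratio = 1.705/1.002 ≈ 1.70.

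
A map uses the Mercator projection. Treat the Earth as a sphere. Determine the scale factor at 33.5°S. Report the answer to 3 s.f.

The Mercator projection is conformal; its linear scale factor is the same in every direction and equals sec φ = 1/cos φ.
k = 1/cos 33.5° = 1/0.8339 = 1.199.

1.20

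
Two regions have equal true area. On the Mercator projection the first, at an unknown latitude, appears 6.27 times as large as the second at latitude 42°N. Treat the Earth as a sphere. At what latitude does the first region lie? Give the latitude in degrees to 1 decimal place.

72.7°

On Mercator, (apparent₁)/(apparent₂) = sec²φ₁ / sec²φ₂ when true areas are equal.
cos²φ₂ / cos²φ₁ = 6.27  ⇒  cos φ₁ = cos 42° / √6.27 = 0.7431/2.504 = 0.2968.
φ₁ = arccos(0.2968) ≈ 72.7°.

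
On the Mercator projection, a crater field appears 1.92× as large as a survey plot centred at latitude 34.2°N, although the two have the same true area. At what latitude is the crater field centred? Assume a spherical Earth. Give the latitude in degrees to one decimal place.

53.4°

For equal true areas on Mercator, apparent areas scale as sec²φ, so the ratio is cos²φ₂ / cos²φ₁.
cos²φ₂ / cos²φ₁ = 1.92  ⇒  cos φ₁ = cos 34.2° / √1.92 = 0.8271/1.386 = 0.5969.
φ₁ = arccos(0.5969) ≈ 53.4°.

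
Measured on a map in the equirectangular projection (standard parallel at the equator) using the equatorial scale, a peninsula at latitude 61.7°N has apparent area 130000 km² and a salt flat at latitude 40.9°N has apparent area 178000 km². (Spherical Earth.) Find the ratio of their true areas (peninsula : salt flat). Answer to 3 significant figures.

On the plate carrée, areal scale = h·k = 1 × sec φ, so true area = apparent × cos φ.
True area of peninsula: 130000 × cos(61.7°) = 130000 × 0.4741 = 61630 km².
True area of salt flat: 178000 × cos(40.9°) = 178000 × 0.7559 = 134500 km².
Ratio = 61630 / 134500 ≈ 0.458.

0.458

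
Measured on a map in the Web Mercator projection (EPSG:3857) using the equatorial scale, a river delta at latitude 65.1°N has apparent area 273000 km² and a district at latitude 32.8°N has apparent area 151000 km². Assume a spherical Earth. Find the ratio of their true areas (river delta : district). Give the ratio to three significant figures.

Mercator's areal exaggeration is sec²φ; hence true area = (apparent area) · cos²φ.
True area of river delta: 273000 × cos²(65.1°) = 273000 × 0.1773 = 48400 km².
True area of district: 151000 × cos²(32.8°) = 151000 × 0.7066 = 106700 km².
Ratio = 48400 / 106700 ≈ 0.454.

0.454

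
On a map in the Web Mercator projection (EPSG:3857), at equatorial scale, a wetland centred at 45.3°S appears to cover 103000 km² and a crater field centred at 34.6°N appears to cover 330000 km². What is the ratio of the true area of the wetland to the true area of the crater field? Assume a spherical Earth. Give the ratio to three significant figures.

0.228

Since Mercator area scale is 1/cos²φ, the true area equals the apparent area multiplied by cos²φ.
True area of wetland: 103000 × cos²(45.3°) = 103000 × 0.4948 = 50960 km².
True area of crater field: 330000 × cos²(34.6°) = 330000 × 0.6776 = 223600 km².
Ratio = 50960 / 223600 ≈ 0.228.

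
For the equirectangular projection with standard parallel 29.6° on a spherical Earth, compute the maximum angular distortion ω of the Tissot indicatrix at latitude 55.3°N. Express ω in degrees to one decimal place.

24.1°

With standard parallel φ₀ = 29.6°, the equirectangular projection gives x = Rλ cos φ₀, y = Rφ, so h = 1 and k = cos 29.6° / cos φ.
At 55.3°: h = 1.000, k = 1.527; principal scales a = 1.527, b = 1.000.
sin(ω/2) = (a − b)/(a + b) = 0.5274/2.527 = 0.2087, so ω = 2 arcsin(0.2087) ≈ 24.1°.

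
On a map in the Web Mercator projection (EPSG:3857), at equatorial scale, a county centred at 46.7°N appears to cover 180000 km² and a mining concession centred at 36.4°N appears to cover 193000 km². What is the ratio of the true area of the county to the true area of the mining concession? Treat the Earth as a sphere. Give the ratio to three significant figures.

Since Mercator area scale is 1/cos²φ, the true area equals the apparent area multiplied by cos²φ.
True area of county: 180000 × cos²(46.7°) = 180000 × 0.4703 = 84660 km².
True area of mining concession: 193000 × cos²(36.4°) = 193000 × 0.6479 = 125000 km².
Ratio = 84660 / 125000 ≈ 0.677.

0.677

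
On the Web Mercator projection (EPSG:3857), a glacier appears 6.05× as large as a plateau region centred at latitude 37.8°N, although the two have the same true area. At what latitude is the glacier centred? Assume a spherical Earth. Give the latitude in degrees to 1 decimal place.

Mercator areal scale is sec²φ, so apparent-area ratio = sec²φ₁ / sec²φ₂ = cos²φ₂ / cos²φ₁.
cos²φ₂ / cos²φ₁ = 6.05  ⇒  cos φ₁ = cos 37.8° / √6.05 = 0.7902/2.460 = 0.3212.
φ₁ = arccos(0.3212) ≈ 71.3°.

71.3°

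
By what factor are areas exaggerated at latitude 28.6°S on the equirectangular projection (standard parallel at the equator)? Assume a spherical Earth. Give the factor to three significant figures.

Plate carrée maps x = Rλ, y = Rφ. The meridian scale is h = 1 and the parallel scale is k = 1/cos φ = sec φ.
Areal scale = h·k = 1 × sec φ; at 28.6°, h = 1.000, k = 1.139, so h·k = 1.139.

1.14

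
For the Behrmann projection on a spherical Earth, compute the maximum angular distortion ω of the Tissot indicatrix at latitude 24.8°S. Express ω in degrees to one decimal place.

5.4°

Behrmann is a cylindrical equal-area projection with standard parallels at ±30°. A cylindrical equal-area projection with standard parallel φ₀ has meridian scale h = cos φ / cos φ₀ and parallel scale k = cos φ₀ / cos φ (so areas are preserved, h·k = 1).
At 24.8°: h = 1.048, k = 0.9540; principal scales a = 1.048, b = 0.9540.
sin(ω/2) = (a − b)/(a + b) = 0.09420/2.002 = 0.04705, so ω = 2 arcsin(0.04705) ≈ 5.4°.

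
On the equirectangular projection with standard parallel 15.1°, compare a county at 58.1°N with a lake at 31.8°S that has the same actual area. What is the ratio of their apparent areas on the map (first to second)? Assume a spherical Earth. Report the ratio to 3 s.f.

1.61

In the equirectangular projection with standard parallel φ₀ = 15.1° (x = Rλ cos φ₀, y = Rφ), meridians are true-scale (h = 1) and the parallel scale is k = cos φ₀ / cos φ.
Areal scale at 58.1°: h·k = 1.000 × 1.827 = 1.827.
Areal scale at 31.8°: h·k = 1.000 × 1.136 = 1.136.
Ratio = 1.827/1.136 ≈ 1.61.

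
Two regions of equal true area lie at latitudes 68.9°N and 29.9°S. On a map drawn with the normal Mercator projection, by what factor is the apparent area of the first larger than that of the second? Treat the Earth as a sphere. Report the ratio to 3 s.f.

Mercator is conformal with k = sec φ, so areal scale = k² = sec²φ.
At 68.9°: sec²(68.9°) = 1/0.3600² = 7.716.
At 29.9°: sec²(29.9°) = 1/0.8669² = 1.331.
Ratio = 7.716/1.331 = cos²(29.9°)/cos²(68.9°) ≈ 5.80.

5.80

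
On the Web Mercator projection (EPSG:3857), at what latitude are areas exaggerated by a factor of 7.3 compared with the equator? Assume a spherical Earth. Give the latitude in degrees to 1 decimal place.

68.3°

Mercator areal scale is sec²φ.
sec²φ = 7.3  ⇒  cos²φ = 0.1370  ⇒  cos φ = 0.3701.
φ = arccos(0.3701) ≈ 68.3°.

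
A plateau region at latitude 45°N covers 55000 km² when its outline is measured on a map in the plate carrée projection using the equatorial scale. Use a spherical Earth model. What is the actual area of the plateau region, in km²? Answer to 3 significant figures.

38900 km²

In the plate carrée (x = Rλ, y = Rφ), meridians are true-scale (h = 1) and parallels are stretched by k = sec φ.
Areal scale = h·k = 1 × sec φ; at 45°, h = 1.000, k = 1.414, so h·k = 1.414.
True area = apparent / (areal scale) = 55000 / 1.414 ≈ 38900 km².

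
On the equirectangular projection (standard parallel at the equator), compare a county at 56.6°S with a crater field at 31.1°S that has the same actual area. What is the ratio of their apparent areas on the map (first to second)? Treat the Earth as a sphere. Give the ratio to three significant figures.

1.56

Plate carrée maps x = Rλ, y = Rφ. The meridian scale is h = 1 and the parallel scale is k = 1/cos φ = sec φ.
Areal scale at 56.6°: h·k = 1.000 × 1.817 = 1.817.
Areal scale at 31.1°: h·k = 1.000 × 1.168 = 1.168.
Ratio = 1.817/1.168 ≈ 1.56.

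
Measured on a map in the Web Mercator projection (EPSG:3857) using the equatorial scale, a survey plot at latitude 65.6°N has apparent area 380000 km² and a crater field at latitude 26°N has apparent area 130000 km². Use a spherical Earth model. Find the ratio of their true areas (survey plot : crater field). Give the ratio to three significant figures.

On Mercator the areal scale is sec²φ, so true area = apparent × cos²φ.
True area of survey plot: 380000 × cos²(65.6°) = 380000 × 0.1707 = 64850 km².
True area of crater field: 130000 × cos²(26°) = 130000 × 0.8078 = 105000 km².
Ratio = 64850 / 105000 ≈ 0.618.

0.618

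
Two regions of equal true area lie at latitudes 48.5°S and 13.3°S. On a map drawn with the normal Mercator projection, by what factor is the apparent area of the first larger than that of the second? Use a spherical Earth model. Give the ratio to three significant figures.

Mercator is conformal with k = sec φ, so areal scale = k² = sec²φ.
At 48.5°: sec²(48.5°) = 1/0.6626² = 2.278.
At 13.3°: sec²(13.3°) = 1/0.9732² = 1.056.
Ratio = 2.278/1.056 = cos²(13.3°)/cos²(48.5°) ≈ 2.16.

2.16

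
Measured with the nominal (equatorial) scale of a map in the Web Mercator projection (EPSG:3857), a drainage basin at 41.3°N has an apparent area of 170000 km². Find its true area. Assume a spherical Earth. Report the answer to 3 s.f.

95900 km²

Mercator is conformal, so the point scale is isotropic: h = k = sec φ = 1/cos φ.
Areal scale = k² = sec²φ = 1/cos²(41.3°) = 1/0.7513² = 1.772.
True area = apparent / (areal scale) = 170000 / 1.772 ≈ 95900 km².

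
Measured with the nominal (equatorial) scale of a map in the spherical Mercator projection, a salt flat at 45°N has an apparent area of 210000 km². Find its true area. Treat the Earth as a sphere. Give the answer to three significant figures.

The Mercator projection is conformal; its linear scale factor is the same in every direction and equals sec φ = 1/cos φ.
Areal scale = k² = sec²φ = 1/cos²(45°) = 1/0.7071² = 2.000.
True area = apparent / (areal scale) = 210000 / 2.000 ≈ 105000 km².

105000 km²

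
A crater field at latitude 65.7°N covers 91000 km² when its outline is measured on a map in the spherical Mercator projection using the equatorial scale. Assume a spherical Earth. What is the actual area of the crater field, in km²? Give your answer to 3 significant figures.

15400 km²

Mercator is conformal, so the point scale is isotropic: h = k = sec φ = 1/cos φ.
Areal scale = k² = sec²φ = 1/cos²(65.7°) = 1/0.4115² = 5.905.
True area = apparent / (areal scale) = 91000 / 5.905 ≈ 15400 km².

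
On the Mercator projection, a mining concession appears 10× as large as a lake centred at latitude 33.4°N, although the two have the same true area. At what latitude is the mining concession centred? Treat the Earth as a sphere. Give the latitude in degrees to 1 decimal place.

Mercator areal scale is sec²φ, so apparent-area ratio = sec²φ₁ / sec²φ₂ = cos²φ₂ / cos²φ₁.
cos²φ₂ / cos²φ₁ = 10  ⇒  cos φ₁ = cos 33.4° / √10 = 0.8348/3.162 = 0.2640.
φ₁ = arccos(0.2640) ≈ 74.7°.

74.7°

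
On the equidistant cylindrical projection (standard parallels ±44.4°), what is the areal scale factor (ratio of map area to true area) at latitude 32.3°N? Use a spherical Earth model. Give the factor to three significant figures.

0.845

In the equirectangular projection with standard parallel φ₀ = 44.4° (x = Rλ cos φ₀, y = Rφ), meridians are true-scale (h = 1) and the parallel scale is k = cos φ₀ / cos φ.
Areal scale = h·k = 1 × cos φ₀ / cos φ; at 32.3°, h = 1.000, k = 0.8453, so h·k = 0.8453.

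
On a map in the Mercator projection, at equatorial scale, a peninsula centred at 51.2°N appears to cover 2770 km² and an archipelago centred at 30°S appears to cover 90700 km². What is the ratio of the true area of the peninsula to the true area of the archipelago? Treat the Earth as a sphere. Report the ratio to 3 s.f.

On Mercator the areal scale is sec²φ, so true area = apparent × cos²φ.
True area of peninsula: 2770 × cos²(51.2°) = 2770 × 0.3926 = 1088 km².
True area of archipelago: 90700 × cos²(30°) = 90700 × 0.7500 = 68020 km².
Ratio = 1088 / 68020 ≈ 0.0160.

0.0160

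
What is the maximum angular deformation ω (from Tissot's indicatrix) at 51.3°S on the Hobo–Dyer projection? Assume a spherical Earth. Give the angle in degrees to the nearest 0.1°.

The Hobo–Dyer projection is cylindrical equal-area with φ₀ = 37.5°. For cylindrical equal-area with standard parallel φ₀, h = cos φ / cos φ₀ and k = cos φ₀ / cos φ, so h·k = 1.
At 51.3°: h = 0.7881, k = 1.269; principal scales a = 1.269, b = 0.7881.
sin(ω/2) = (a − b)/(a + b) = 0.4808/2.057 = 0.2337, so ω = 2 arcsin(0.2337) ≈ 27.0°.

27.0°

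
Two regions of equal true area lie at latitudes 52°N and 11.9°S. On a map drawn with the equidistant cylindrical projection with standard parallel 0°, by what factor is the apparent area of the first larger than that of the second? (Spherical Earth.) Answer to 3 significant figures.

For the equirectangular projection with φ₀ = 0 (plate carrée), h = 1 along meridians and k = sec φ along parallels.
Areal scale at 52°: h·k = 1.000 × 1.624 = 1.624.
Areal scale at 11.9°: h·k = 1.000 × 1.022 = 1.022.
Ratio = 1.624/1.022 ≈ 1.59.

1.59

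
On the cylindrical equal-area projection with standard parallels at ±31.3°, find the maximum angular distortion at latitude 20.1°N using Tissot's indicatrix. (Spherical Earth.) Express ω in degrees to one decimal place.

A cylindrical equal-area projection with standard parallel φ₀ has meridian scale h = cos φ / cos φ₀ and parallel scale k = cos φ₀ / cos φ (so areas are preserved, h·k = 1).
At 20.1°: h = 1.099, k = 0.9099; principal scales a = 1.099, b = 0.9099.
sin(ω/2) = (a − b)/(a + b) = 0.1892/2.009 = 0.09417, so ω = 2 arcsin(0.09417) ≈ 10.8°.

10.8°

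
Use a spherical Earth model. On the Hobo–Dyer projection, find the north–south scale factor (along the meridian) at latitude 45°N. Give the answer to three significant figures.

Hobo–Dyer is a cylindrical equal-area projection with standard parallels at ±37.5°. A cylindrical equal-area projection with standard parallel φ₀ has meridian scale h = cos φ / cos φ₀ and parallel scale k = cos φ₀ / cos φ (so areas are preserved, h·k = 1).
h = cos 45° / cos 37.5° = 0.7071/0.7934 = 0.8913.

0.891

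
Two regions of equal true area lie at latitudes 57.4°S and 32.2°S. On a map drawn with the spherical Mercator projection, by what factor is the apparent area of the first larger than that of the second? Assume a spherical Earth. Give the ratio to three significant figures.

2.47

Mercator is conformal with k = sec φ, so areal scale = k² = sec²φ.
At 57.4°: sec²(57.4°) = 1/0.5388² = 3.445.
At 32.2°: sec²(32.2°) = 1/0.8462² = 1.397.
Ratio = 3.445/1.397 = cos²(32.2°)/cos²(57.4°) ≈ 2.47.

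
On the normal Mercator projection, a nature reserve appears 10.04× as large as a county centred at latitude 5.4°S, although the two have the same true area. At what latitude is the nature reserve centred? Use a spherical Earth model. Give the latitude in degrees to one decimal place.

Mercator areal scale is sec²φ, so apparent-area ratio = sec²φ₁ / sec²φ₂ = cos²φ₂ / cos²φ₁.
cos²φ₂ / cos²φ₁ = 10.04  ⇒  cos φ₁ = cos 5.4° / √10.04 = 0.9956/3.169 = 0.3142.
φ₁ = arccos(0.3142) ≈ 71.7°.

71.7°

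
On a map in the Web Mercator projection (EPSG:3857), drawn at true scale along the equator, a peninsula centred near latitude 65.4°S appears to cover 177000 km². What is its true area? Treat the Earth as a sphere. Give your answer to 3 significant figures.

30700 km²

The Mercator projection is conformal; its linear scale factor is the same in every direction and equals sec φ = 1/cos φ.
Areal scale = k² = sec²φ = 1/cos²(65.4°) = 1/0.4163² = 5.771.
True area = apparent / (areal scale) = 177000 / 5.771 ≈ 30700 km².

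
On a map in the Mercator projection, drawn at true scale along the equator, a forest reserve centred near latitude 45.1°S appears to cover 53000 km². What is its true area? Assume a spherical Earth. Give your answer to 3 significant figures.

For Mercator, h = k = sec φ (a conformal cylindrical projection has a single point scale, 1/cos φ).
Areal scale = k² = sec²φ = 1/cos²(45.1°) = 1/0.7059² = 2.007.
True area = apparent / (areal scale) = 53000 / 2.007 ≈ 26400 km².

26400 km²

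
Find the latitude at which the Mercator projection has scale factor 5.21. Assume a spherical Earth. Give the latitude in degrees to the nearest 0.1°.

Mercator scale is k = sec φ = 1/cos φ.
1/cos φ = 5.21  ⇒  cos φ = 0.1919  ⇒  φ = arccos(0.1919) ≈ 78.9°.

78.9°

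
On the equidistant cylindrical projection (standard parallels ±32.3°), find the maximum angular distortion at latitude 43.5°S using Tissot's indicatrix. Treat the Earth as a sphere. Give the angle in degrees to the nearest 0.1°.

8.8°

In the equirectangular projection with standard parallel φ₀ = 32.3° (x = Rλ cos φ₀, y = Rφ), meridians are true-scale (h = 1) and the parallel scale is k = cos φ₀ / cos φ.
At 43.5°: h = 1.000, k = 1.165; principal scales a = 1.165, b = 1.000.
sin(ω/2) = (a − b)/(a + b) = 0.1653/2.165 = 0.07633, so ω = 2 arcsin(0.07633) ≈ 8.8°.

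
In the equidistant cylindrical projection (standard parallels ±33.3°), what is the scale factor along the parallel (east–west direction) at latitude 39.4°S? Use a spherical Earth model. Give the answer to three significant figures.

In the equirectangular projection with standard parallel φ₀ = 33.3° (x = Rλ cos φ₀, y = Rφ), meridians are true-scale (h = 1) and the parallel scale is k = cos φ₀ / cos φ.
k = cos 33.3° / cos 39.4° = 0.8358/0.7727 = 1.082.

1.08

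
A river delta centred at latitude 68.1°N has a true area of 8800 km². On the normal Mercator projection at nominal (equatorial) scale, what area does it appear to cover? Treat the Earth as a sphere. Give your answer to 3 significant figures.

63300 km²

For Mercator, h = k = sec φ (a conformal cylindrical projection has a single point scale, 1/cos φ).
Areal scale = k² = sec²φ = 1/cos²(68.1°) = 1/0.3730² = 7.188.
Apparent area = 8800 × 7.188 ≈ 63300 km².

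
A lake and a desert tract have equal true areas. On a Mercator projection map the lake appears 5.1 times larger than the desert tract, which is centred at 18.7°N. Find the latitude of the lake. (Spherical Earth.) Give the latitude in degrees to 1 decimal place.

65.2°

For equal true areas on Mercator, apparent areas scale as sec²φ, so the ratio is cos²φ₂ / cos²φ₁.
cos²φ₂ / cos²φ₁ = 5.1  ⇒  cos φ₁ = cos 18.7° / √5.1 = 0.9472/2.258 = 0.4194.
φ₁ = arccos(0.4194) ≈ 65.2°.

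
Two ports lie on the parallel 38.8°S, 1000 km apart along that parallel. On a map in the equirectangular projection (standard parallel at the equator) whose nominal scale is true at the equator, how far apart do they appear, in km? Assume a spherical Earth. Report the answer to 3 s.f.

1280 km

In the plate carrée (x = Rλ, y = Rφ), meridians are true-scale (h = 1) and parallels are stretched by k = sec φ.
Along the parallel, k = sec 38.8° = 1/0.7793 = 1.283.
Map distance = 1000 × 1.283 ≈ 1280 km.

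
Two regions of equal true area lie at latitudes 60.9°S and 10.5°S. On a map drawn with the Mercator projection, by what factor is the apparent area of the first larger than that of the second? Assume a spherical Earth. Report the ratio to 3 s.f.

4.09

Mercator is conformal with k = sec φ, so areal scale = k² = sec²φ.
At 60.9°: sec²(60.9°) = 1/0.4863² = 4.228.
At 10.5°: sec²(10.5°) = 1/0.9833² = 1.034.
Ratio = 4.228/1.034 = cos²(10.5°)/cos²(60.9°) ≈ 4.09.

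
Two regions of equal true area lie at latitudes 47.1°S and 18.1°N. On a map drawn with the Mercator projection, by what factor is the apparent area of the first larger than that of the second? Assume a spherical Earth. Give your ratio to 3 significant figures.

Mercator is conformal with k = sec φ, so areal scale = k² = sec²φ.
At 47.1°: sec²(47.1°) = 1/0.6807² = 2.158.
At 18.1°: sec²(18.1°) = 1/0.9505² = 1.107.
Ratio = 2.158/1.107 = cos²(18.1°)/cos²(47.1°) ≈ 1.95.

1.95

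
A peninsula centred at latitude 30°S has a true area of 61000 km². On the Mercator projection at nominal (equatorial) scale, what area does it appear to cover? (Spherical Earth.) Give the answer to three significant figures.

81300 km²

Mercator is conformal, so the point scale is isotropic: h = k = sec φ = 1/cos φ.
Areal scale = k² = sec²φ = 1/cos²(30°) = 1/0.8660² = 1.333.
Apparent area = 61000 × 1.333 ≈ 81300 km².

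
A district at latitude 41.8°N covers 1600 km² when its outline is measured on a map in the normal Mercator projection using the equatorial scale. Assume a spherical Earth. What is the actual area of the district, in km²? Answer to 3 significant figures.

889 km²

For Mercator, h = k = sec φ (a conformal cylindrical projection has a single point scale, 1/cos φ).
Areal scale = k² = sec²φ = 1/cos²(41.8°) = 1/0.7455² = 1.799.
True area = apparent / (areal scale) = 1600 / 1.799 ≈ 889 km².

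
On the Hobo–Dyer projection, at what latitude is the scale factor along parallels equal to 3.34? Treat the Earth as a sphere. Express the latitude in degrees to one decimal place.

76.3°

The Hobo–Dyer projection is cylindrical equal-area with φ₀ = 37.5°. A cylindrical equal-area projection with standard parallel φ₀ has meridian scale h = cos φ / cos φ₀ and parallel scale k = cos φ₀ / cos φ (so areas are preserved, h·k = 1).
k = cos φ₀ / cos φ = 3.34  ⇒  cos φ = cos 37.5° / 3.34 = 0.2375.
φ = arccos(0.2375) ≈ 76.3°.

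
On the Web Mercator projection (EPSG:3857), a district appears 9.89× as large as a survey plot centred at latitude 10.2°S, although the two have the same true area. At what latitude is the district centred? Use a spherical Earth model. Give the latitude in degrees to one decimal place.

For equal true areas on Mercator, apparent areas scale as sec²φ, so the ratio is cos²φ₂ / cos²φ₁.
cos²φ₂ / cos²φ₁ = 9.89  ⇒  cos φ₁ = cos 10.2° / √9.89 = 0.9842/3.145 = 0.3130.
φ₁ = arccos(0.3130) ≈ 71.8°.

71.8°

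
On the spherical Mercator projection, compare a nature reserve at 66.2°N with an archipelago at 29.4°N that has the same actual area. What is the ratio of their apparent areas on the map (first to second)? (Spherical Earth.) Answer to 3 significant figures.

4.66

Mercator areal scale is sec²φ.
At 66.2°: sec²(66.2°) = 1/0.4035² = 6.141.
At 29.4°: sec²(29.4°) = 1/0.8712² = 1.317.
Ratio = 6.141/1.317 = cos²(29.4°)/cos²(66.2°) ≈ 4.66.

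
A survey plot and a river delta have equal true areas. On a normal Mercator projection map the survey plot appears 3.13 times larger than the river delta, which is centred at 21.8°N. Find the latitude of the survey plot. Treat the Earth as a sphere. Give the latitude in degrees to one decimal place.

58.3°

Mercator areal scale is sec²φ, so apparent-area ratio = sec²φ₁ / sec²φ₂ = cos²φ₂ / cos²φ₁.
cos²φ₂ / cos²φ₁ = 3.13  ⇒  cos φ₁ = cos 21.8° / √3.13 = 0.9285/1.769 = 0.5248.
φ₁ = arccos(0.5248) ≈ 58.3°.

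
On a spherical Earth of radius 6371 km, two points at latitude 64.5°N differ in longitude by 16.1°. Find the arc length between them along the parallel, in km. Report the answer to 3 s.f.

771 km

Arc length along a parallel = R cos φ · Δλ (with Δλ in radians).
= 6371 × cos 64.5° × (16.1° × π/180) = 6371 × 0.4305 × 0.2810 ≈ 771 km.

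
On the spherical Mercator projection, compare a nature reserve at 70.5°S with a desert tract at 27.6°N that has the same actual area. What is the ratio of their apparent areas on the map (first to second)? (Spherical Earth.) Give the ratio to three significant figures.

7.05

Mercator is conformal with k = sec φ, so areal scale = k² = sec²φ.
At 70.5°: sec²(70.5°) = 1/0.3338² = 8.974.
At 27.6°: sec²(27.6°) = 1/0.8862² = 1.273.
Ratio = 8.974/1.273 = cos²(27.6°)/cos²(70.5°) ≈ 7.05.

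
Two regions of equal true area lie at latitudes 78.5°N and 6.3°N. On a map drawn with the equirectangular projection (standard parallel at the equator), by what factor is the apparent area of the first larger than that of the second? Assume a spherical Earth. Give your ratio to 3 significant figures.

4.99

In the plate carrée (x = Rλ, y = Rφ), meridians are true-scale (h = 1) and parallels are stretched by k = sec φ.
Areal scale at 78.5°: h·k = 1.000 × 5.016 = 5.016.
Areal scale at 6.3°: h·k = 1.000 × 1.006 = 1.006.
Ratio = 5.016/1.006 ≈ 4.99.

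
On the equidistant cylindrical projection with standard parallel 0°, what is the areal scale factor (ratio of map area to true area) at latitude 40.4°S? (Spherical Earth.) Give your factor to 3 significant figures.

In the plate carrée (x = Rλ, y = Rφ), meridians are true-scale (h = 1) and parallels are stretched by k = sec φ.
Areal scale = h·k = 1 × sec φ; at 40.4°, h = 1.000, k = 1.313, so h·k = 1.313.

1.31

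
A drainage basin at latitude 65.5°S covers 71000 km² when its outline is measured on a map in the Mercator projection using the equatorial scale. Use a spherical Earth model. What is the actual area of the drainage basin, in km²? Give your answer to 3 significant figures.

12200 km²

The Mercator projection is conformal; its linear scale factor is the same in every direction and equals sec φ = 1/cos φ.
Areal scale = k² = sec²φ = 1/cos²(65.5°) = 1/0.4147² = 5.815.
True area = apparent / (areal scale) = 71000 / 5.815 ≈ 12200 km².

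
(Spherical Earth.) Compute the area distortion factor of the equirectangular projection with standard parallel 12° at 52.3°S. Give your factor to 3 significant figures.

In the equirectangular projection with standard parallel φ₀ = 12° (x = Rλ cos φ₀, y = Rφ), meridians are true-scale (h = 1) and the parallel scale is k = cos φ₀ / cos φ.
Areal scale = h·k = 1 × cos φ₀ / cos φ; at 52.3°, h = 1.000, k = 1.600, so h·k = 1.600.

1.60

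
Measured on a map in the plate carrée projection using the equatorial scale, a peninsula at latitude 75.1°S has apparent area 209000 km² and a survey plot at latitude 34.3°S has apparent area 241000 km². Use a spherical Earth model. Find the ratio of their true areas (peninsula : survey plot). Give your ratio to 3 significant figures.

On the plate carrée, areal scale = h·k = 1 × sec φ, so true area = apparent × cos φ.
True area of peninsula: 209000 × cos(75.1°) = 209000 × 0.2571 = 53740 km².
True area of survey plot: 241000 × cos(34.3°) = 241000 × 0.8261 = 199100 km².
Ratio = 53740 / 199100 ≈ 0.270.

0.270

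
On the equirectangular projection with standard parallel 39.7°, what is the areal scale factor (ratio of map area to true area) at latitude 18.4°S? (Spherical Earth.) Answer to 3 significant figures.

0.811

The equidistant cylindrical projection with φ₀ = 39.7° has h = 1 (meridians true) and k = cos φ₀ / cos φ along parallels.
Areal scale = h·k = 1 × cos φ₀ / cos φ; at 18.4°, h = 1.000, k = 0.8109, so h·k = 0.8109.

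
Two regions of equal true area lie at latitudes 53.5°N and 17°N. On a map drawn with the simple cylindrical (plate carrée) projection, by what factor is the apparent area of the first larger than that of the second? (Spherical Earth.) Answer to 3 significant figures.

1.61

Plate carrée maps x = Rλ, y = Rφ. The meridian scale is h = 1 and the parallel scale is k = 1/cos φ = sec φ.
Areal scale at 53.5°: h·k = 1.000 × 1.681 = 1.681.
Areal scale at 17°: h·k = 1.000 × 1.046 = 1.046.
Ratio = 1.681/1.046 ≈ 1.61.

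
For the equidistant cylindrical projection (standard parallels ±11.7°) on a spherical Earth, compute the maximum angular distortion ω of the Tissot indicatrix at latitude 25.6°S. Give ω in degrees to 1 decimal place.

4.7°

The equidistant cylindrical projection with φ₀ = 11.7° has h = 1 (meridians true) and k = cos φ₀ / cos φ along parallels.
At 25.6°: h = 1.000, k = 1.086; principal scales a = 1.086, b = 1.000.
sin(ω/2) = (a − b)/(a + b) = 0.08581/2.086 = 0.04114, so ω = 2 arcsin(0.04114) ≈ 4.7°.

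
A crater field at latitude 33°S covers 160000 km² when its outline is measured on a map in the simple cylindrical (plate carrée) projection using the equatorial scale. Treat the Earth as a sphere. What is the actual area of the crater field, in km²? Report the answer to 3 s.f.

134000 km²

For the equirectangular projection with φ₀ = 0 (plate carrée), h = 1 along meridians and k = sec φ along parallels.
Areal scale = h·k = 1 × sec φ; at 33°, h = 1.000, k = 1.192, so h·k = 1.192.
True area = apparent / (areal scale) = 160000 / 1.192 ≈ 134000 km².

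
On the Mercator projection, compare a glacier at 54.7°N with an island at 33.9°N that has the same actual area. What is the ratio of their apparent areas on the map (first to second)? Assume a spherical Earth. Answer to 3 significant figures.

Mercator is conformal with k = sec φ, so areal scale = k² = sec²φ.
At 54.7°: sec²(54.7°) = 1/0.5779² = 2.995.
At 33.9°: sec²(33.9°) = 1/0.8300² = 1.452.
Ratio = 2.995/1.452 = cos²(33.9°)/cos²(54.7°) ≈ 2.06.

2.06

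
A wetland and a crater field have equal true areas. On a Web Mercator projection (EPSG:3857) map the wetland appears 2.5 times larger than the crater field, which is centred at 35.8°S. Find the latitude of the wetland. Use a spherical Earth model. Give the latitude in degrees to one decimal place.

59.1°

Mercator areal scale is sec²φ, so apparent-area ratio = sec²φ₁ / sec²φ₂ = cos²φ₂ / cos²φ₁.
cos²φ₂ / cos²φ₁ = 2.5  ⇒  cos φ₁ = cos 35.8° / √2.5 = 0.8111/1.581 = 0.5130.
φ₁ = arccos(0.5130) ≈ 59.1°.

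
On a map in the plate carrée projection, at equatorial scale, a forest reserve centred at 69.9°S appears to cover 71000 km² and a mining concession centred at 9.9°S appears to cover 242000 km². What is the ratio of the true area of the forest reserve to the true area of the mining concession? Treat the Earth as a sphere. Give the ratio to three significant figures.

Plate carrée has h = 1 and k = sec φ, giving areal scale sec φ; true area = (apparent area) · cos φ.
True area of forest reserve: 71000 × cos(69.9°) = 71000 × 0.3437 = 24400 km².
True area of mining concession: 242000 × cos(9.9°) = 242000 × 0.9851 = 238400 km².
Ratio = 24400 / 238400 ≈ 0.102.

0.102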